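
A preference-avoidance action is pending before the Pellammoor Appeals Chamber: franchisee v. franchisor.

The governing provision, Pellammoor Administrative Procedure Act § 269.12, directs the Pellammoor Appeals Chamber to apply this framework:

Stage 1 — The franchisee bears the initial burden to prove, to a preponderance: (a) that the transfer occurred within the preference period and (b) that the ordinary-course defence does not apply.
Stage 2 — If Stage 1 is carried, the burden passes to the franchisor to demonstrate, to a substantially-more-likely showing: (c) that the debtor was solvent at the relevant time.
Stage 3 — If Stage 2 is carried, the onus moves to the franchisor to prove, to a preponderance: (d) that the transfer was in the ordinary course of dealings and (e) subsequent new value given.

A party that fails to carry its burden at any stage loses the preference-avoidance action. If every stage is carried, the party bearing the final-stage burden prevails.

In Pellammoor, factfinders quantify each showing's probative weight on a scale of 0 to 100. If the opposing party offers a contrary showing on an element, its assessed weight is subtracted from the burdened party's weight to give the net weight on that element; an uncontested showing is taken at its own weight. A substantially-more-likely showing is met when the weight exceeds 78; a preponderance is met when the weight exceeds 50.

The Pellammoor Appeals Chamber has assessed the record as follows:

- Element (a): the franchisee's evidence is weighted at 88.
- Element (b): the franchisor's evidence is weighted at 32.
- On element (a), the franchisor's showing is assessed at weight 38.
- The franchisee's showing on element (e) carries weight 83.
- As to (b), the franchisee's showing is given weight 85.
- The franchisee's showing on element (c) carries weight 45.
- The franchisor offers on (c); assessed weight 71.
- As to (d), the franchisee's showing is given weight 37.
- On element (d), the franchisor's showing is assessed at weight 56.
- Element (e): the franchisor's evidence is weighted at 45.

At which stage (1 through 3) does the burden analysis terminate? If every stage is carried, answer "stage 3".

stage 1

Stage 1 (franchisee, a preponderance, weight exceeds 50): (a) net 88−38=50 ≤ 50 — fails; (b) net 85−32=53 > 50 — meets.
  Stage 1 not carried; the franchisee fails its burden.
So the franchisor prevails.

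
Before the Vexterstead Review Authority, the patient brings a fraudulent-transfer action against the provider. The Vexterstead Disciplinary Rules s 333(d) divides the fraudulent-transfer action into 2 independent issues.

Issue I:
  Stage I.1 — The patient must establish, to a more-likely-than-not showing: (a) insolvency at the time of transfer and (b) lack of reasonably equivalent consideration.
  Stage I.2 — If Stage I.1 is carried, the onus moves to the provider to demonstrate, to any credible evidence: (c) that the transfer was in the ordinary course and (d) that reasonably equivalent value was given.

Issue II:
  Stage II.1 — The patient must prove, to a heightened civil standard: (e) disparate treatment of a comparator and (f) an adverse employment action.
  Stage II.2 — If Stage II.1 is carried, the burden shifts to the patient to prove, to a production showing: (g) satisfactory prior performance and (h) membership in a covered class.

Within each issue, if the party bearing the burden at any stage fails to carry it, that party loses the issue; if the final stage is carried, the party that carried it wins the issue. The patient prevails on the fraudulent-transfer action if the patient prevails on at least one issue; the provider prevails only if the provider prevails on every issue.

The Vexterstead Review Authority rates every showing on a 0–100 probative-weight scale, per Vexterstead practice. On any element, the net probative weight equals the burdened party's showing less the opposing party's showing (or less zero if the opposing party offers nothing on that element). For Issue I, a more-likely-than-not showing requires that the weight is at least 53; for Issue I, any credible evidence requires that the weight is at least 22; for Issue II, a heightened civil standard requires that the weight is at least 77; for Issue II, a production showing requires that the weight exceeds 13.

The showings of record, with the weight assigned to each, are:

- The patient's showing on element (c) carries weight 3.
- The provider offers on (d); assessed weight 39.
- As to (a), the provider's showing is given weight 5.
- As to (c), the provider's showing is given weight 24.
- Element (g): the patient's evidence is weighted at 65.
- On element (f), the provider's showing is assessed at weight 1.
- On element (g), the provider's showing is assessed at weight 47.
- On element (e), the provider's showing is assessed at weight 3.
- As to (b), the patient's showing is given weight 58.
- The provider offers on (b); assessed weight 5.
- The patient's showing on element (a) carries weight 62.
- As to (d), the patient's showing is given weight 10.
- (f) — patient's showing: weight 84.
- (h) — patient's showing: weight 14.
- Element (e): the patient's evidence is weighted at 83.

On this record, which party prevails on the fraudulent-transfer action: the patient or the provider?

patient

— Issue I —
Stage I.1 (patient, a more-likely-than-not showing, weight is at least 53): (a) net 62−5=57 ≥ 53 — meets; (b) net 58−5=53 ≥ 53 — meets.
  Stage I.1 is satisfied; the onus moves to the provider.
Stage I.2 (provider, any credible evidence, weight is at least 22): (c) net 24−3=21 < 22 — fails; (d) net 39−10=29 ≥ 22 — meets.
  The provider does not carry Stage I.2.
The patient prevails on this issue.
— Issue II —
Stage II.1 (patient, a heightened civil standard, weight is at least 77): (e) net 83−3=80 ≥ 77 — meets; (f) net 84−1=83 ≥ 77 — meets.
  All elements met. The patient retains the burden for Stage II.2.
Stage II.2 (patient, a production showing, weight exceeds 13): (g) net 65−47=18 > 13 — meets; (h) 14 > 13 — meets.
  All elements met at the final stage.
With every stage satisfied, the patient prevails on this issue.
Per-issue: Issue I → patient; Issue II → patient. The patient must prevail on at least one issue; overall, the patient prevails.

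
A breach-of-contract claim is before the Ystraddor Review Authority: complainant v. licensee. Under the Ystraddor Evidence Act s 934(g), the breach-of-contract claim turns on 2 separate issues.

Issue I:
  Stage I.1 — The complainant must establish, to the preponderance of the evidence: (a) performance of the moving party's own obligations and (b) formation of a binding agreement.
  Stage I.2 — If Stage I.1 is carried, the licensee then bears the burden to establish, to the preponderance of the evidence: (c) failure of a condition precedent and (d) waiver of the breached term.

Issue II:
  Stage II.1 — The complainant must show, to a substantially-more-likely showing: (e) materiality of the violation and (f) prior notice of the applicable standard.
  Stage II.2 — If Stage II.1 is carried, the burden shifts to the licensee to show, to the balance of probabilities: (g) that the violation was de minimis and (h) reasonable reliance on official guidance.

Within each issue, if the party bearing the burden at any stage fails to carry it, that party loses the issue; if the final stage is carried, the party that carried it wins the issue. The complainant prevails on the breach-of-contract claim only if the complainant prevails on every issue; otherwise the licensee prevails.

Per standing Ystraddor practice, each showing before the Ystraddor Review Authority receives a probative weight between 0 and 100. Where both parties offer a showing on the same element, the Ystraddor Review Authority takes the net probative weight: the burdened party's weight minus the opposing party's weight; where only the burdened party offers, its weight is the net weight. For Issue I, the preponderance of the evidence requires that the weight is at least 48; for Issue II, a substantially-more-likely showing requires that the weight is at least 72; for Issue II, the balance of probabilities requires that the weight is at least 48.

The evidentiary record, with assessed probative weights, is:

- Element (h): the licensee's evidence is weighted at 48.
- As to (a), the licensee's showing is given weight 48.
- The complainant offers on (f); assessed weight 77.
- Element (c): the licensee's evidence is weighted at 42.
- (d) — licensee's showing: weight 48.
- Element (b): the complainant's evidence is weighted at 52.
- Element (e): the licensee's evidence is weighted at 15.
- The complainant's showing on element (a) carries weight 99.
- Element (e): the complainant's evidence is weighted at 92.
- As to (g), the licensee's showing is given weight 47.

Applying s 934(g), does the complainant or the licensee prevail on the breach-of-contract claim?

— Issue I —
Stage I.1 — burden on complainant; standard: the preponderance of the evidence (weight is at least 48).
    (a): 99 − 48 = 51 ≥ 48 [met]
    (b): 52 ≥ 48 [met]
  Stage I.1 carried; the burden shifts to the licensee.
Stage I.2 — burden on licensee; standard: the preponderance of the evidence (weight is at least 48).
    (c): 42 < 48 [not met]
    (d): 48 ≥ 48 [met]
  Not every element is met, so the licensee fails to carry Stage I.2.
The analysis ends at Stage I.2; the complainant prevails on this issue.
— Issue II —
Stage II.1 (complainant, a substantially-more-likely showing, weight is at least 72): (e) net 92−15=77 ≥ 72 — meets; (f) 77 ≥ 72 — meets.
  Stage II.1 is satisfied; the onus moves to the licensee.
Stage II.2 (licensee, the balance of probabilities, weight is at least 48): (g) 47 < 48 — fails; (h) 48 ≥ 48 — meets.
  Stage II.2 not carried; the licensee fails its burden.
The analysis ends at Stage II.2; the complainant prevails on this issue.
Per-issue: Issue I → complainant; Issue II → complainant. The complainant must prevail on every issue; overall, the complainant prevails.

complainant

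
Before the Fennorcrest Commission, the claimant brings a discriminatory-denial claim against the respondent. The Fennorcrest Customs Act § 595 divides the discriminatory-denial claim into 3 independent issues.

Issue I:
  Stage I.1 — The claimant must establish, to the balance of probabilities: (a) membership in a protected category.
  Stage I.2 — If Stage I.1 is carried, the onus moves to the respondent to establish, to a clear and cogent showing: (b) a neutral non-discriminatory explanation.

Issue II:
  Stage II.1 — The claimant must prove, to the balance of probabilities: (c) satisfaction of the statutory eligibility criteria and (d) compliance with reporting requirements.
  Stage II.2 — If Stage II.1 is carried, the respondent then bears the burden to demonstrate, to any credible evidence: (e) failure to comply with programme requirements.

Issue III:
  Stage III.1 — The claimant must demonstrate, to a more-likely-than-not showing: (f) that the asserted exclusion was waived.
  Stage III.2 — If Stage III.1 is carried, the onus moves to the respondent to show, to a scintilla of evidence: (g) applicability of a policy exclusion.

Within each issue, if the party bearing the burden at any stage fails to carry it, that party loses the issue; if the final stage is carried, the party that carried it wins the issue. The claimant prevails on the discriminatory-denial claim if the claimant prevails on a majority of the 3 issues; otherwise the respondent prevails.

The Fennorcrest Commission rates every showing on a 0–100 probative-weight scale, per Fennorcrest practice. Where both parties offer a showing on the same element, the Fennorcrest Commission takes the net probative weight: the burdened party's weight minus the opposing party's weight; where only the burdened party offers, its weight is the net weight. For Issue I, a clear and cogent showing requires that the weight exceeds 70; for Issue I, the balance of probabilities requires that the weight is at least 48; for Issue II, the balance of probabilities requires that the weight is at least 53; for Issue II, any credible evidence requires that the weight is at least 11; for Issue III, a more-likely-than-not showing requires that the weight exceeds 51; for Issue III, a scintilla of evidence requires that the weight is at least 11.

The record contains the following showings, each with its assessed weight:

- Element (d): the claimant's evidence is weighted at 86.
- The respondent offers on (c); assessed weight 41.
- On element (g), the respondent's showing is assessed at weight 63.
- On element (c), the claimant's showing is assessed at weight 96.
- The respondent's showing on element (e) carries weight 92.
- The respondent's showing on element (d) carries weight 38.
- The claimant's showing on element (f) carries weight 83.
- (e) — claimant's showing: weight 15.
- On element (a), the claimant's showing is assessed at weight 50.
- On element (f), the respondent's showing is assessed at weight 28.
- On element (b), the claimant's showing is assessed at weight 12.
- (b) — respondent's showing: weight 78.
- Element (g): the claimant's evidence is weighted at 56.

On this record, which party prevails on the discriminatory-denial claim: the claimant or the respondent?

claimant

— Issue I —
Stage I.1 — burden on claimant; standard: the balance of probabilities (weight is at least 48).
    (a): 50 ≥ 48 [met]
  Stage I.1 is satisfied; the onus moves to the respondent.
Stage I.2 — burden on respondent; standard: a clear and cogent showing (weight exceeds 70).
    (b): 78 − 12 = 66 ≤ 70 [not met]
  Stage I.2 not carried; the respondent fails its burden.
The analysis ends at Stage I.2; the claimant prevails on this issue.
— Issue II —
Stage II.1 — burden on claimant; standard: the balance of probabilities (weight is at least 53).
    (c): 96 − 41 = 55 ≥ 53 [met]
    (d): 86 − 38 = 48 < 53 [not met]
  Not every element is met, so the claimant fails to carry Stage II.1.
The analysis ends at Stage II.1; the respondent prevails on this issue.
— Issue III —
Stage III.1 (claimant, a more-likely-than-not showing, weight exceeds 51): (f) net 83−28=55 > 51 — meets.
  Stage III.1 is satisfied; the onus moves to the respondent.
Stage III.2 (respondent, a scintilla of evidence, weight is at least 11): (g) net 63−56=7 < 11 — fails.
  The respondent does not carry Stage III.2.
So the claimant prevails on this issue.
Per-issue: Issue I → claimant; Issue II → respondent; Issue III → claimant. The claimant must prevail on a majority of issues; overall, the claimant prevails.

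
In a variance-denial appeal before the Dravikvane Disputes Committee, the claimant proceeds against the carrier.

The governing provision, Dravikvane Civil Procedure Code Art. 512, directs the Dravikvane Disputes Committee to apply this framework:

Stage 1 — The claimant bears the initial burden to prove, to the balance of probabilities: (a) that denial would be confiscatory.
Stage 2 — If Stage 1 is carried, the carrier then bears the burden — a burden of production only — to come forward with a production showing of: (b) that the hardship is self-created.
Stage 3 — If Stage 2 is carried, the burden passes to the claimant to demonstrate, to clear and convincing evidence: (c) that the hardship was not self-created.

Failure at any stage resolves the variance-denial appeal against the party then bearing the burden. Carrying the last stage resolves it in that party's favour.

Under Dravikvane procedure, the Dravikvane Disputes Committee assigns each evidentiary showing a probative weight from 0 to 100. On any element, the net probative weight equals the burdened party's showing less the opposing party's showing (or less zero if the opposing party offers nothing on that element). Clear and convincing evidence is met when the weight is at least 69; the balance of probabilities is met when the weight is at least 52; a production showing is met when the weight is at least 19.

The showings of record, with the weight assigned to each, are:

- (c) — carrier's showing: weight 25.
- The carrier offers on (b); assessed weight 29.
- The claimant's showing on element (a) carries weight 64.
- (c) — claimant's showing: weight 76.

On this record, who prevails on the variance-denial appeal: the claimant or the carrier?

Stage 1 — burden on claimant; standard: the balance of probabilities (weight is at least 52).
    (a): 64 ≥ 52 [met]
  All elements met. The burden passes to the carrier.
Stage 2 — burden on carrier; standard: a production showing (weight is at least 19).
    (b): 29 ≥ 19 [met]
  The carrier carries Stage 2; the claimant now bears the burden.
Stage 3 — burden on claimant; standard: clear and convincing evidence (weight is at least 69).
    (c): 76 − 25 = 51 < 69 [not met]
  Not every element is met, so the claimant fails to carry Stage 3.
The analysis ends at Stage 3; the carrier prevails.

carrier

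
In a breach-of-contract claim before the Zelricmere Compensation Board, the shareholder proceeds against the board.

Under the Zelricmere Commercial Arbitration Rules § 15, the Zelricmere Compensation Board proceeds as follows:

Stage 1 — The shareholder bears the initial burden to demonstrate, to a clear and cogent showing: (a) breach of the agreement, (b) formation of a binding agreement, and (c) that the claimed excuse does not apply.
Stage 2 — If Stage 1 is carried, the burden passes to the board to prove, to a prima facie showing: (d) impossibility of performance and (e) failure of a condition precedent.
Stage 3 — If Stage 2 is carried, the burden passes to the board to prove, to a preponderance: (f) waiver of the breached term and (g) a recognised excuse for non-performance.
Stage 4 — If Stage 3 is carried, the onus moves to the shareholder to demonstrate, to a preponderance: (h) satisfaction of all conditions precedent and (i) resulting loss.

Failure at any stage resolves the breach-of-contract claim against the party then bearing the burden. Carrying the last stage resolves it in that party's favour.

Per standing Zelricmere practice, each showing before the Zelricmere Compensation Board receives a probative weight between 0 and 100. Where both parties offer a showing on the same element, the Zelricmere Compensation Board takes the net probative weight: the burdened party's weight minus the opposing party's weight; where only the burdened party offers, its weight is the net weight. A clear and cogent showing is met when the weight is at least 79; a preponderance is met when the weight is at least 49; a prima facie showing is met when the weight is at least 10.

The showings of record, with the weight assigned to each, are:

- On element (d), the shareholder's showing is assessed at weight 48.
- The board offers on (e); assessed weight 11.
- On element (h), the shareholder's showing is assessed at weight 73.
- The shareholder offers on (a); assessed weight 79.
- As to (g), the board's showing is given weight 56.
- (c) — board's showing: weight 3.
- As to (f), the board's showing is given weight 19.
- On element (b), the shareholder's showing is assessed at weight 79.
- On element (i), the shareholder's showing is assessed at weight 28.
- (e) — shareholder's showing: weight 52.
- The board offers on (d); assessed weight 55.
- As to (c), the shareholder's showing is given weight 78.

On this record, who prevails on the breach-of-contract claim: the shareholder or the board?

Stage 1 — burden on shareholder; standard: a clear and cogent showing (weight is at least 79).
    (a): 79 ≥ 79 [met]
    (b): 79 ≥ 79 [met]
    (c): 78 − 3 = 75 < 79 [not met]
  Stage 1 not carried; the shareholder fails its burden.
The board prevails.

board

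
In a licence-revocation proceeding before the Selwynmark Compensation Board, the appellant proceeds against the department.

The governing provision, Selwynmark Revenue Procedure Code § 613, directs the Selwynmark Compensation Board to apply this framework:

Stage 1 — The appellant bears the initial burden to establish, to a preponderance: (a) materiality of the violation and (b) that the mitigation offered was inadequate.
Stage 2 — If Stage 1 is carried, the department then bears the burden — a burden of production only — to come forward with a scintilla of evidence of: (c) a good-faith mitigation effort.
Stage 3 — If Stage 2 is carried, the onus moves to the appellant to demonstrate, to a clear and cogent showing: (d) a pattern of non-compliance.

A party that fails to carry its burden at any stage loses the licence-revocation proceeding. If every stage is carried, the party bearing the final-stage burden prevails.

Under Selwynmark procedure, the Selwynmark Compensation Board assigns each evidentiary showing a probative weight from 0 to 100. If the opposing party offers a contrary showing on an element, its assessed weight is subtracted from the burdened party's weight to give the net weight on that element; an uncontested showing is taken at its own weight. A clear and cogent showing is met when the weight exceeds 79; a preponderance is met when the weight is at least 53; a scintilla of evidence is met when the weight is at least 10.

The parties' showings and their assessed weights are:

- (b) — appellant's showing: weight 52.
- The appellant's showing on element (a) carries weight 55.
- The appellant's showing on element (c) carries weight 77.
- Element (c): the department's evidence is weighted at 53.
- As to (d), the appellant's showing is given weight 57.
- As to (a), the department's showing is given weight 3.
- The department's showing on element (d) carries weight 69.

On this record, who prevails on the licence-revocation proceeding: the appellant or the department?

department

Stage 1 (appellant, a preponderance, weight is at least 53): (a) net 55−3=52 < 53 — fails; (b) 52 < 53 — fails.
  Stage 1 not carried; the appellant fails its burden.
The department prevails.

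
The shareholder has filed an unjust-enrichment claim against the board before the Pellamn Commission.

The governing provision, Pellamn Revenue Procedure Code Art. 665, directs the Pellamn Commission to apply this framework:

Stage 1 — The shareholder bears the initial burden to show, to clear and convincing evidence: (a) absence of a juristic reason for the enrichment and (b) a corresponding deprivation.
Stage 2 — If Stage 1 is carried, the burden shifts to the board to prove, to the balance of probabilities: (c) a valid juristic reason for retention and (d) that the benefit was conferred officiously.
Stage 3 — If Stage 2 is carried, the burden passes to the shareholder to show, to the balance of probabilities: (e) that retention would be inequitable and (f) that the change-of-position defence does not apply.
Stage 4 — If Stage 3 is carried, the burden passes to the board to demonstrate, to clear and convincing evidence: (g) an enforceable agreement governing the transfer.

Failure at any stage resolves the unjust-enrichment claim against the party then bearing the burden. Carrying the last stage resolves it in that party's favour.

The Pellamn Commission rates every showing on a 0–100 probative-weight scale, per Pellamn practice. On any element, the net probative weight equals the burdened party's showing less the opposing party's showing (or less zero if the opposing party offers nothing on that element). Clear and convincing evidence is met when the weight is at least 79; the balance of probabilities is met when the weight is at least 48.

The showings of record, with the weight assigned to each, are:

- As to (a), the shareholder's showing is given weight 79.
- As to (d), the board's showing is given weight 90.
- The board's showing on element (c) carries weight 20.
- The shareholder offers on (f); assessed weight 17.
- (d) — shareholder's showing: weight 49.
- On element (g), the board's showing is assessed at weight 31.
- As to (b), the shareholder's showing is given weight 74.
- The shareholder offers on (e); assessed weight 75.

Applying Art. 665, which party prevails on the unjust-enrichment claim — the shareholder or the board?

board

Stage 1 (shareholder, clear and convincing evidence, weight is at least 79): (a) 79 ≥ 79 — meets; (b) 74 < 79 — fails.
  Not every element is met, so the shareholder fails to carry Stage 1.
The analysis ends at Stage 1; the board prevails.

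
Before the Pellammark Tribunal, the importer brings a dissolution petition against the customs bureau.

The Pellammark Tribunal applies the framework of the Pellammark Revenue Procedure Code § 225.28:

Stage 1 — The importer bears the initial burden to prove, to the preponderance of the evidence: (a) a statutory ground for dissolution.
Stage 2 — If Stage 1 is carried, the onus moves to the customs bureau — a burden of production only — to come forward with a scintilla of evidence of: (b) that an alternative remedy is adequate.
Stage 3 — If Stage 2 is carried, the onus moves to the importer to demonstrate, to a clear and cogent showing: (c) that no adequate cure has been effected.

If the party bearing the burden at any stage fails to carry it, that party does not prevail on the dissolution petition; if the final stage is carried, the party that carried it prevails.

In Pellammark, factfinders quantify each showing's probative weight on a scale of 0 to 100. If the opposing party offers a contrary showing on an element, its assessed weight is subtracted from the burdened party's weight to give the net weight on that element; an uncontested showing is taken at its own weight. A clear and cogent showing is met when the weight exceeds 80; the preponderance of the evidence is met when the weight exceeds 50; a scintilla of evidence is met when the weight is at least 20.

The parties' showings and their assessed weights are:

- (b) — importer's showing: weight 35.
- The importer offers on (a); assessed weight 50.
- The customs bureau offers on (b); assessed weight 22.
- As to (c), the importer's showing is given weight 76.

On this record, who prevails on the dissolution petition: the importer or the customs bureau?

customs bureau

Stage 1 (importer, the preponderance of the evidence, weight exceeds 50): (a) 50 ≤ 50 — fails.
  Not every element is met, so the importer fails to carry Stage 1.
The customs bureau prevails.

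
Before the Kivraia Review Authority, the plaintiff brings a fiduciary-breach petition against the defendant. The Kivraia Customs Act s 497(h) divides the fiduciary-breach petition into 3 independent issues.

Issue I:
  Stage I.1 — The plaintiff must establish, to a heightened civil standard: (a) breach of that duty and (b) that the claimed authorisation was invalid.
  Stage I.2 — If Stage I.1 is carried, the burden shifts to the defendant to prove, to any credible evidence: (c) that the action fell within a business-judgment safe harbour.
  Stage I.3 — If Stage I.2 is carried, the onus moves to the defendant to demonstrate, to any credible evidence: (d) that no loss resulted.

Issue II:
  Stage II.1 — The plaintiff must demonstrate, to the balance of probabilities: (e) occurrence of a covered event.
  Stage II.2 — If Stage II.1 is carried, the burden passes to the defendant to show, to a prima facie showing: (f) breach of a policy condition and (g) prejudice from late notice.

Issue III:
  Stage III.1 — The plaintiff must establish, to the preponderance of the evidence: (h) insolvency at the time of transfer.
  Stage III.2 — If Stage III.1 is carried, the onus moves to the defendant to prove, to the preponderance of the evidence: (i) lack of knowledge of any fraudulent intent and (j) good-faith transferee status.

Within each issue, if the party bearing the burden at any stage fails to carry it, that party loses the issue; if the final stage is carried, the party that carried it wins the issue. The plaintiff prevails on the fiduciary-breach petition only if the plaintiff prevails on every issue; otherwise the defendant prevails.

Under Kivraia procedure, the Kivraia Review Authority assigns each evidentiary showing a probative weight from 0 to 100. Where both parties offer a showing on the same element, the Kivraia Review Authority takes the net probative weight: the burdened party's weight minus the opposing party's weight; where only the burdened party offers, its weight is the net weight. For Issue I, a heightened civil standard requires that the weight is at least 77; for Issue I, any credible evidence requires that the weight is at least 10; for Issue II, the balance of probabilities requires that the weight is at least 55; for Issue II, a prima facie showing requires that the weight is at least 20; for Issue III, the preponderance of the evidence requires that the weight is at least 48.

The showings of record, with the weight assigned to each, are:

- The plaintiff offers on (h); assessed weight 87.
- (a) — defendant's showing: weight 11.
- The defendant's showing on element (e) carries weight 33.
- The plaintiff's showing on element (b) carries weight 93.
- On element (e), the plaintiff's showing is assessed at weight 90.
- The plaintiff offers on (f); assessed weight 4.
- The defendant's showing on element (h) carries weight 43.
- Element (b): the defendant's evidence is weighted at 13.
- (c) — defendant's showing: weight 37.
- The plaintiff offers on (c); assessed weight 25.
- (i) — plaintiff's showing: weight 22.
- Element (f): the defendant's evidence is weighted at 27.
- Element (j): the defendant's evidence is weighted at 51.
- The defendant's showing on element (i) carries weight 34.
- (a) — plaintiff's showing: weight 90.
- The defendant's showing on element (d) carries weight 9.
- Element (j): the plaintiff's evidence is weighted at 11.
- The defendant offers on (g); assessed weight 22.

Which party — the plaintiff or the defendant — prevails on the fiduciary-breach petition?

— Issue I —
Stage I.1 — burden on plaintiff; standard: a heightened civil standard (weight is at least 77).
    (a): 90 − 11 = 79 ≥ 77 [met]
    (b): 93 − 13 = 80 ≥ 77 [met]
  Stage I.1 is satisfied; the onus moves to the defendant.
Stage I.2 — burden on defendant; standard: any credible evidence (weight is at least 10).
    (c): 37 − 25 = 12 ≥ 10 [met]
  Stage I.2 carried; the burden remains with the defendant.
Stage I.3 — burden on defendant; standard: any credible evidence (weight is at least 10).
    (d): 9 < 10 [not met]
  Not every element is met, so the defendant fails to carry Stage I.3.
The plaintiff prevails on this issue.
— Issue II —
At Stage II.1 the plaintiff must meet the balance of probabilities (weight is at least 55): on (e) the weight is 90 less the opposing 33 gives net 57, ≥ 55, so (e) meets the standard.
  All elements met. The burden passes to the defendant.
At Stage II.2 the defendant must meet a prima facie showing (weight is at least 20): on (f) the weight is 27 less the opposing 4 gives net 23, ≥ 20, so (f) meets the standard; on (g) the weight is 22, ≥ 20, so (g) meets the standard.
  The defendant carries the last stage.
All stages carried — the defendant prevails on this issue.
— Issue III —
Stage III.1 — burden on plaintiff; standard: the preponderance of the evidence (weight is at least 48).
    (h): 87 − 43 = 44 < 48 [not met]
  The plaintiff does not carry Stage III.1.
The analysis ends at Stage III.1; the defendant prevails on this issue.
Per-issue: Issue I → plaintiff; Issue II → defendant; Issue III → defendant. The plaintiff must prevail on every issue; overall, the defendant prevails.

defendant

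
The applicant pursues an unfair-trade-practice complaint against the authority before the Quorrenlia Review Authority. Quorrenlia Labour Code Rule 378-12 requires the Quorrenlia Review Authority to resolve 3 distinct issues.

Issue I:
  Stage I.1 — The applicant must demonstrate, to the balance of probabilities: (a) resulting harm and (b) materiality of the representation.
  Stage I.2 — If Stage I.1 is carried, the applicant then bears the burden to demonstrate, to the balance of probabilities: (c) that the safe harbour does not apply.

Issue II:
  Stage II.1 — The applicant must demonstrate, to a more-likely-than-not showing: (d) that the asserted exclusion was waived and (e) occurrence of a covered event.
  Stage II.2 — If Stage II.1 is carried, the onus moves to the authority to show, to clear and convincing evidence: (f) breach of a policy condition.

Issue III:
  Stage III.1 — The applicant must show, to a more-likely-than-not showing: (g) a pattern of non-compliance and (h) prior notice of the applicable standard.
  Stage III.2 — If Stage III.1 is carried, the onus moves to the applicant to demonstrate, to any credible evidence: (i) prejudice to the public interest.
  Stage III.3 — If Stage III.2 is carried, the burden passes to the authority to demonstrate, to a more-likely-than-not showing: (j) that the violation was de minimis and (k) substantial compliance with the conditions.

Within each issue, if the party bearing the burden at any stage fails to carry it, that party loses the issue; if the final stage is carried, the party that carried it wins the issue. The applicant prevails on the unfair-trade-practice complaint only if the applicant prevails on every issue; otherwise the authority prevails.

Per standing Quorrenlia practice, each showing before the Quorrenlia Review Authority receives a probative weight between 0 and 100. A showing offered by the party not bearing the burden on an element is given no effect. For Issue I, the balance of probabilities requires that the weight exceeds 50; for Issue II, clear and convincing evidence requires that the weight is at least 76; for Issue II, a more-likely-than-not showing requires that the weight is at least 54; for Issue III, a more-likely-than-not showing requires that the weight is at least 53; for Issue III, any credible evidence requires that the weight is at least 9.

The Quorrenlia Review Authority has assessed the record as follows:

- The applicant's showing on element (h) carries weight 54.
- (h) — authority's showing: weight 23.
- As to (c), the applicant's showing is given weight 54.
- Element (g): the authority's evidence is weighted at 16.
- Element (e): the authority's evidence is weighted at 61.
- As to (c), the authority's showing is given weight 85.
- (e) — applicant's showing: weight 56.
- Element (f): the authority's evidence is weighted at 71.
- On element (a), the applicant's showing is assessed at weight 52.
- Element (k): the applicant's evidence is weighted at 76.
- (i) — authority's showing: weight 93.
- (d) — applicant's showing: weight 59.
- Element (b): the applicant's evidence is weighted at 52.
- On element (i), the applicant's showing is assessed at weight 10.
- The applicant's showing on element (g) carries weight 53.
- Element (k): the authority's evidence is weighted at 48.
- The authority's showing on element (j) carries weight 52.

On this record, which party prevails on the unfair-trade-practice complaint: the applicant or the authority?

applicant

— Issue I —
Stage I.1 — burden on applicant; standard: the balance of probabilities (weight exceeds 50).
    (a): 52 > 50 [met]
    (b): 52 > 50 [met]
  Stage I.1 carried; the burden remains with the applicant.
Stage I.2 — burden on applicant; standard: the balance of probabilities (weight exceeds 50).
    (c): 54 (authority's 85 disregarded) > 50 [met]
  The applicant carries the last stage.
All stages carried — the applicant prevails on this issue.
— Issue II —
Stage II.1 (applicant, a more-likely-than-not showing, weight is at least 54): (d) 59 ≥ 54 — meets; (e) 56 (authority's 61 disregarded) ≥ 54 — meets.
  Stage II.1 is satisfied; the onus moves to the authority.
Stage II.2 (authority, clear and convincing evidence, weight is at least 76): (f) 71 < 76 — fails.
  Stage II.2 not carried; the authority fails its burden.
The applicant prevails on this issue.
— Issue III —
Stage III.1 (applicant, a more-likely-than-not showing, weight is at least 53): (g) 53 (authority's 16 disregarded) ≥ 53 — meets; (h) 54 (authority's 23 disregarded) ≥ 53 — meets.
  All elements met. The applicant retains the burden for Stage III.2.
Stage III.2 (applicant, any credible evidence, weight is at least 9): (i) 10 (authority's 93 disregarded) ≥ 9 — meets.
  Stage III.2 carried; the burden shifts to the authority.
Stage III.3 (authority, a more-likely-than-not showing, weight is at least 53): (j) 52 < 53 — fails; (k) 48 (applicant's 76 disregarded) < 53 — fails.
  The authority does not carry Stage III.3.
The applicant prevails on this issue.
Per-issue: Issue I → applicant; Issue II → applicant; Issue III → applicant. The applicant must prevail on every issue; overall, the applicant prevails.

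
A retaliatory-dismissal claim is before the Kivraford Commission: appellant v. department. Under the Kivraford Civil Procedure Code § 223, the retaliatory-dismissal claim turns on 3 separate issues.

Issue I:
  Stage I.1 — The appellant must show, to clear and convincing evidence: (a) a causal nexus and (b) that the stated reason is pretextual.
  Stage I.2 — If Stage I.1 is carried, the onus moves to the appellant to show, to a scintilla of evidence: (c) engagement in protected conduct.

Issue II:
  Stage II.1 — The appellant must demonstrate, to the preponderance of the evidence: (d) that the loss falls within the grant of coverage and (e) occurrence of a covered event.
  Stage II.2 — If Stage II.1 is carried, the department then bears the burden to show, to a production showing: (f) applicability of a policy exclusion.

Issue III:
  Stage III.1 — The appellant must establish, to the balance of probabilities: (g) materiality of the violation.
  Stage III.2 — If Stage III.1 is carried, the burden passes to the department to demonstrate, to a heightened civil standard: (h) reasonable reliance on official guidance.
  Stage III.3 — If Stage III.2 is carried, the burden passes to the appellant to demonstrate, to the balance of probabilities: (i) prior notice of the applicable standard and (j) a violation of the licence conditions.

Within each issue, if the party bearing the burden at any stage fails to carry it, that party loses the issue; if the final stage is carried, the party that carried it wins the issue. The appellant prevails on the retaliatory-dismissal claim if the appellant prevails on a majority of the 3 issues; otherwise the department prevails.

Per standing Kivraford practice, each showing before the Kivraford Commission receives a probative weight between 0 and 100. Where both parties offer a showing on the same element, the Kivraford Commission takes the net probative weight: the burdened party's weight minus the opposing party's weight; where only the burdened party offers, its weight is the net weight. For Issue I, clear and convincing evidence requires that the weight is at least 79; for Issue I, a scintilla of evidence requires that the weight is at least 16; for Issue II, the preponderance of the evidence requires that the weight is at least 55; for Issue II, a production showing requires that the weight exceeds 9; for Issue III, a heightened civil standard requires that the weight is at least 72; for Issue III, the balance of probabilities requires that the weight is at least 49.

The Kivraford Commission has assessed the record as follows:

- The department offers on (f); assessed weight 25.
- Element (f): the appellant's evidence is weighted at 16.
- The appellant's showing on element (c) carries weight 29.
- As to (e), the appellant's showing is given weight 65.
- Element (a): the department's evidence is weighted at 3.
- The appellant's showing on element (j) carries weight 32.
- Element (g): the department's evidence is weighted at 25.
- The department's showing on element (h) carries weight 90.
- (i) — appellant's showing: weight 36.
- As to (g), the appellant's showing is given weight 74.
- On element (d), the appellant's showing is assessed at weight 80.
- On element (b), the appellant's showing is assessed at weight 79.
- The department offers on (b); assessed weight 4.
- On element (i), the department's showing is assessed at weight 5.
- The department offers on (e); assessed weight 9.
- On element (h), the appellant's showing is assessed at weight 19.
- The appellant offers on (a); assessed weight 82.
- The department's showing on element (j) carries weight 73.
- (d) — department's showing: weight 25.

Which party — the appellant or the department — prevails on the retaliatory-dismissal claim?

— Issue I —
Stage I.1 (appellant, clear and convincing evidence, weight is at least 79): (a) net 82−3=79 ≥ 79 — meets; (b) net 79−4=75 < 79 — fails.
  Stage I.1 not carried; the appellant fails its burden.
So the department prevails on this issue.
— Issue II —
Stage II.1 (appellant, the preponderance of the evidence, weight is at least 55): (d) net 80−25=55 ≥ 55 — meets; (e) net 65−9=56 ≥ 55 — meets.
  Stage II.1 is satisfied; the onus moves to the department.
Stage II.2 (department, a production showing, weight exceeds 9): (f) net 25−16=9 ≤ 9 — fails.
  Stage II.2 not carried; the department fails its burden.
The appellant prevails on this issue.
— Issue III —
Stage III.1 — burden on appellant; standard: the balance of probabilities (weight is at least 49).
    (g): 74 − 25 = 49 ≥ 49 [met]
  The appellant carries Stage III.1; the department now bears the burden.
Stage III.2 — burden on department; standard: a heightened civil standard (weight is at least 72).
    (h): 90 − 19 = 71 < 72 [not met]
  Stage III.2 not carried; the department fails its burden.
So the appellant prevails on this issue.
Per-issue: Issue I → department; Issue II → appellant; Issue III → appellant. The appellant must prevail on a majority of issues; overall, the appellant prevails.

appellant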